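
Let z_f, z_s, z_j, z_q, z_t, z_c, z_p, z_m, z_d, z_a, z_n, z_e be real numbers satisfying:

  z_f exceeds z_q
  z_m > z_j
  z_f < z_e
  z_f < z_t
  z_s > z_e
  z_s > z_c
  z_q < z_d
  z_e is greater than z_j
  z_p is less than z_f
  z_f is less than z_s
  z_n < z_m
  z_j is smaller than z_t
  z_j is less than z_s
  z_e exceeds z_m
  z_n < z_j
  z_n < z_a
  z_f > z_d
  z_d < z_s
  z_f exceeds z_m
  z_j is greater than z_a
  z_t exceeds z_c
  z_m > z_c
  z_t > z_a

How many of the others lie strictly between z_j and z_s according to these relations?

3

The relations place z_j below z_s. An element lies strictly between them when it is forced above z_j and also forced below z_s.
Above z_j: {z_m, z_f, z_t, z_e}. Below z_s: {z_n, z_c, z_a, z_m, z_p, z_q, z_d, z_f, z_e}.
Intersection: {z_m, z_f, z_e} — 3.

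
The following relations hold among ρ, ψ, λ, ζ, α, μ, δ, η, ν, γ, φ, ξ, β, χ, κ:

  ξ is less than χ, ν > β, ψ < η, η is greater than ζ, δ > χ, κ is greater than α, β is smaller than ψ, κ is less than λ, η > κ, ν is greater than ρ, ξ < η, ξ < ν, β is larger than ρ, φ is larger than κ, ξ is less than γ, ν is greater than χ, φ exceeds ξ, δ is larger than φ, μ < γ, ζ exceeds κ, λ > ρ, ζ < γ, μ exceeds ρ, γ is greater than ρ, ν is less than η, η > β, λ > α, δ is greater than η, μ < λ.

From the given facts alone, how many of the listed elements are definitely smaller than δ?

11

From δ the given relations immediately reach χ, φ, η.
From those, ξ, β, κ, ψ, ζ, ν — 9 in total.
From those, α, ρ — 11 in total.
No other element is forced below δ by the given relations, so the count is 11.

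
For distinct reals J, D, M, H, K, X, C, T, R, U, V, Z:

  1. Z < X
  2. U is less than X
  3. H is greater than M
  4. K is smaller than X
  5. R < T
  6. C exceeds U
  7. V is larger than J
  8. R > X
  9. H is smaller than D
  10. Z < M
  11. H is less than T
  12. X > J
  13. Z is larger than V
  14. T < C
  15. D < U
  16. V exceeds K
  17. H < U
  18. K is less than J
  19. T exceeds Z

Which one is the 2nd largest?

Piecing the relations together gives one ordering: K < J < V < Z < M < H < D < U < X < R < T < C.
Counting 2 from the largest end gives T.

T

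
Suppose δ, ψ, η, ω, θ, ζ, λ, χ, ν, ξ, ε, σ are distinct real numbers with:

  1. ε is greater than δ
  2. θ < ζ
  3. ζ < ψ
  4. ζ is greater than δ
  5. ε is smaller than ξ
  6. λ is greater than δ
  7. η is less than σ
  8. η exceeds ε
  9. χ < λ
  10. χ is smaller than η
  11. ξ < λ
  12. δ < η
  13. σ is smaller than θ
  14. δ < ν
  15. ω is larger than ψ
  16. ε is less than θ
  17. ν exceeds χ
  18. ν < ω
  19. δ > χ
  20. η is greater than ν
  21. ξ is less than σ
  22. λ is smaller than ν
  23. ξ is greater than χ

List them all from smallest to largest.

χ < δ < ε < ξ < λ < ν < η < σ < θ < ζ < ψ < ω

The consecutive links are each given: χ < δ; δ < ε; ε < ξ; ξ < λ; λ < ν; ν < η; η < σ; σ < θ; θ < ζ; ζ < ψ; ψ < ω.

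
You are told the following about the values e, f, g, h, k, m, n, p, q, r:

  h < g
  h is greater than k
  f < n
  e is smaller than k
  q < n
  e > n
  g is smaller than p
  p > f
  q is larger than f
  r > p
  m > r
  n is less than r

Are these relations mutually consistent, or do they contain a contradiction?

Every relation is compatible with f < q < n < e < k < h < g < p < r < m; the set is consistent.

consistent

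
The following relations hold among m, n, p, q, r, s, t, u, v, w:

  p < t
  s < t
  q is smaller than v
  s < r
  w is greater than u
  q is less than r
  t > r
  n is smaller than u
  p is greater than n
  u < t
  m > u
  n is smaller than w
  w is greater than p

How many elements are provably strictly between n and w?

2

The relations place n below w. An element lies strictly between them when it is forced above n and also forced below w.
Above n: {p, u, t, m}. Below w: {p, u}.
Intersection: {p, u} — 2.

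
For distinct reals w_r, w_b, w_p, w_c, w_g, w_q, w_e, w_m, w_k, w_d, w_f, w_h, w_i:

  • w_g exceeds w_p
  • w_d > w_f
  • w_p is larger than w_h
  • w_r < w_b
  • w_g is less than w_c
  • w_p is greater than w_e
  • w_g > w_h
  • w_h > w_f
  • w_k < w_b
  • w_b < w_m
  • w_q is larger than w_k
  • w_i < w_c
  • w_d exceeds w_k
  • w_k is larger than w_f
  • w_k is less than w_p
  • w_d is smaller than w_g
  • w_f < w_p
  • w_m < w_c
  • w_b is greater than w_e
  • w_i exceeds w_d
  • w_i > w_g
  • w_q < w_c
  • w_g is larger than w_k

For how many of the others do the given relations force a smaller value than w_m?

Directly below w_m: w_b.
One step further: w_e, w_r, w_k (4 so far).
One step further: w_f (5 so far).
No other element is forced below w_m by the given relations, so the count is 5.

5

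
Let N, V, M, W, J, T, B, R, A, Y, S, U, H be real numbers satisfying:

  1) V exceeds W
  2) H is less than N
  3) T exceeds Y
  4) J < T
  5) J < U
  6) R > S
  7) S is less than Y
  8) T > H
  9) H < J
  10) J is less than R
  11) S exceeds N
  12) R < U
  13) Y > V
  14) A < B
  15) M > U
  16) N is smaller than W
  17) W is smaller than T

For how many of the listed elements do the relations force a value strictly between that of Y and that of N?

3

The relations place N below Y. An element lies strictly between them when it is forced above N and also forced below Y.
Above N: {S, R, W, V, U, M, T}. Below Y: {H, S, W, V}.
Intersection: {S, W, V} — 3.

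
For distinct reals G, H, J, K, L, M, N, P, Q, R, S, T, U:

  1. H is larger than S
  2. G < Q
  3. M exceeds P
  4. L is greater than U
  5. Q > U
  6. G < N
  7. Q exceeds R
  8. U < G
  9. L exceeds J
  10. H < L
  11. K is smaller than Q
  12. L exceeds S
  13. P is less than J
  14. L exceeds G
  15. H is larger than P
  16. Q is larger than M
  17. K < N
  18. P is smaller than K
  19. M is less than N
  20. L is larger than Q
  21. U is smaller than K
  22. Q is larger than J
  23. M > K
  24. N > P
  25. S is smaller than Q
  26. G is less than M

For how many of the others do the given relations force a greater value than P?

From P the given relations immediately reach K, J, H, M, N.
From those, Q, L — 7 in total.
No other element is forced above P by the given relations, so the count is 7.

7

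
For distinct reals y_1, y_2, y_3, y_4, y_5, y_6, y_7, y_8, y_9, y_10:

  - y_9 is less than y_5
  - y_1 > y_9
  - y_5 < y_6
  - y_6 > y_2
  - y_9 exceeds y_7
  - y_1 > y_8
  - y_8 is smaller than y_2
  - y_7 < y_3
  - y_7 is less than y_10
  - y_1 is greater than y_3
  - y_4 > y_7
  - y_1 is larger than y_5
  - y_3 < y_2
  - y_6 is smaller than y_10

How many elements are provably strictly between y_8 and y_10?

Chaining upward from y_8 reaches: y_2, y_6, y_1.
Chaining downward from y_10 reaches: y_7, y_9, y_5, y_3, y_2, y_6.
Strictly between y_8 and y_10 are those in both lists: y_2, y_6 — 2 elements.

2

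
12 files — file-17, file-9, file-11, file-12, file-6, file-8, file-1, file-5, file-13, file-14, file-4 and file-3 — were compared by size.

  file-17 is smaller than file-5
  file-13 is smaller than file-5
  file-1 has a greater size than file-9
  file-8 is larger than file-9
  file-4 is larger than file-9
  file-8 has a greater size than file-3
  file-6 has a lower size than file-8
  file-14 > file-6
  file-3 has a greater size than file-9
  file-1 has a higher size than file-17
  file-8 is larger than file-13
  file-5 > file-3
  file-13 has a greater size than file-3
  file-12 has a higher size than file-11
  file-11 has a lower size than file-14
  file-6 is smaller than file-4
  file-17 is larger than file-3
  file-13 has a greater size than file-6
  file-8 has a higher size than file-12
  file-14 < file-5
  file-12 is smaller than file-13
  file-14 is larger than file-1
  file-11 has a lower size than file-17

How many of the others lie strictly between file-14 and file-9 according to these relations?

The relations place file-9 below file-14. An element lies strictly between them when it is forced above file-9 and also forced below file-14.
Above file-9: {file-3, file-4, file-13, file-17, file-1, file-5, file-8}. Below file-14: {file-11, file-6, file-3, file-17, file-1}.
Intersection: {file-3, file-17, file-1} — 3.

3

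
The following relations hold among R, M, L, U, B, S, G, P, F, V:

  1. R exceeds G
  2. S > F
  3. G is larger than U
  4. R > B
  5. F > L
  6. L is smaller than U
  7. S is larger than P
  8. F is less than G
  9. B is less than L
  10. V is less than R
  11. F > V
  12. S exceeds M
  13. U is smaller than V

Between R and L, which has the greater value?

L < U and U < V give L < V.
With V < F: L < U < V < F.
With F < G: L < U < V < F < G.
Then G < R extends the chain to R.
So L < R; R is the larger of the two.

R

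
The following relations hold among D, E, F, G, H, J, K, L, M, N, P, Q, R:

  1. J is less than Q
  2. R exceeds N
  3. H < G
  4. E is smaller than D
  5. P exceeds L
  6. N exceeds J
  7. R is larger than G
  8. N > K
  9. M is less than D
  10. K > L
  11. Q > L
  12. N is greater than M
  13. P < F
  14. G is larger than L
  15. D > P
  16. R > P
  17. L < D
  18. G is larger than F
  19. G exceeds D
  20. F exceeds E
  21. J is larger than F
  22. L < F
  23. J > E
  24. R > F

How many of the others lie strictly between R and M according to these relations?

Chaining upward from M reaches: D, G, N.
Chaining downward from R reaches: L, E, P, F, H, J, D, G, K, N.
Strictly between M and R are those in both lists: D, G, N — 3 elements.

3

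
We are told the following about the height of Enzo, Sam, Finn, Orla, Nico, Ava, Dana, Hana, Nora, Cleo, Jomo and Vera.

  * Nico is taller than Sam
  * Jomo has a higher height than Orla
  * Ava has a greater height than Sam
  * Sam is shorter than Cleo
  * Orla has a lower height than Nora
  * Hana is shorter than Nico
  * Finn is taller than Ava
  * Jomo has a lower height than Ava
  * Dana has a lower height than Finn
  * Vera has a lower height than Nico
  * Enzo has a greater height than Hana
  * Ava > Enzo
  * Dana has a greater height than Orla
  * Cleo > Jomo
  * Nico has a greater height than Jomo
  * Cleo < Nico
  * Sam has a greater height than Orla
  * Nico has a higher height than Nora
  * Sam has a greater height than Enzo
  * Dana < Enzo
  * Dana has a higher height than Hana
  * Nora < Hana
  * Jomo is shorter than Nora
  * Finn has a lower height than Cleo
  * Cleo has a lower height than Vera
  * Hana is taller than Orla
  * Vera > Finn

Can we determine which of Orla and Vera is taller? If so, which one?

Orla < Jomo and Jomo < Nora give Orla < Nora.
With Nora < Hana: Orla < Jomo < Nora < Hana.
Then Hana < Dana extends the chain to Dana.
With Dana < Enzo: Orla < Jomo < Nora < Hana < Dana < Enzo.
With Enzo < Sam: Orla < Jomo < Nora < Hana < Dana < Enzo < Sam.
With Sam < Ava: Orla < Jomo < Nora < Hana < Dana < Enzo < Sam < Ava.
Then Ava < Finn extends the chain to Finn.
Then Finn < Cleo extends the chain to Cleo.
Then Cleo < Vera extends the chain to Vera.
So Vera is taller.

Vera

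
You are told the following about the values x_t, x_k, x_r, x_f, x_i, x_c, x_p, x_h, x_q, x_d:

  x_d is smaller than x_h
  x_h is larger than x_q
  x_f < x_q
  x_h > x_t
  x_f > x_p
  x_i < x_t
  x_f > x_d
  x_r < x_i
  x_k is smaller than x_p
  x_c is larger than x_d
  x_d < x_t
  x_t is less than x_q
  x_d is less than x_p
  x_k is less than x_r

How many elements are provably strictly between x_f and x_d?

1

The relations place x_d below x_f. An element lies strictly between them when it is forced above x_d and also forced below x_f.
Above x_d: {x_p, x_c, x_t, x_q, x_h}. Below x_f: {x_k, x_p}.
Intersection: {x_p} — 1.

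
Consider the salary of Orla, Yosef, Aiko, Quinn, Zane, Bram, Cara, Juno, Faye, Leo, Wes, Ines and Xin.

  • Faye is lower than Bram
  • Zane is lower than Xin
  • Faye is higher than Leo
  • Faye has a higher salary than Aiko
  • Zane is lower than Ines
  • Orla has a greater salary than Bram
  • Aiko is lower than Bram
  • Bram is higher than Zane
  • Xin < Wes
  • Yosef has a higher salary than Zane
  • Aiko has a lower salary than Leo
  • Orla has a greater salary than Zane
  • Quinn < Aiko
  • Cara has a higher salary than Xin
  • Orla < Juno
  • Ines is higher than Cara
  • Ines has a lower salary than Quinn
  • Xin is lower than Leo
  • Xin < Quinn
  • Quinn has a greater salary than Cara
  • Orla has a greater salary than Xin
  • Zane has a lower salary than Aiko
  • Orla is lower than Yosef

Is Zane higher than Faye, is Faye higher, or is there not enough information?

Faye

Zane < Xin and Xin < Cara give Zane < Cara.
Then Cara < Ines extends the chain to Ines.
With Ines < Quinn: Zane < Xin < Cara < Ines < Quinn.
Then Quinn < Aiko extends the chain to Aiko.
With Aiko < Leo: Zane < Xin < Cara < Ines < Quinn < Aiko < Leo.
With Leo < Faye: Zane < Xin < Cara < Ines < Quinn < Aiko < Leo < Faye.
So Faye is higher.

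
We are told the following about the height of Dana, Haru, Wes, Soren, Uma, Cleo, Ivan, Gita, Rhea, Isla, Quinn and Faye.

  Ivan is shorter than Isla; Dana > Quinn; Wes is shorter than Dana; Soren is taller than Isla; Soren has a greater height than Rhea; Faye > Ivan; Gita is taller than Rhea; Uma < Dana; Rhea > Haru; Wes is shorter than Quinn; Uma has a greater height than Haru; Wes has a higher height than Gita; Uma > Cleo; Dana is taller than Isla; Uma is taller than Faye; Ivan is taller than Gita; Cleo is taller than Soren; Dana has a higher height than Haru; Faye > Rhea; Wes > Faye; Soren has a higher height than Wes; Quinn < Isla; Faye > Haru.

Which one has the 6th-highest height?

The consecutive relations fix a unique order: Haru < Rhea < Gita < Ivan < Faye < Wes < Quinn < Isla < Soren < Cleo < Uma < Dana.
Counting 6 from the largest end gives Quinn.

Quinn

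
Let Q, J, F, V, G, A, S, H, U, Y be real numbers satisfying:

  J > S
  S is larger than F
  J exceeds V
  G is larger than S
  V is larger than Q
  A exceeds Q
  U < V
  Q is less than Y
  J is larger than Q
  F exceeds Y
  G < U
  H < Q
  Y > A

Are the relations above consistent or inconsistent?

consistent

The single ordering H < Q < A < Y < F < S < G < U < V < J satisfies every listed relation, so no contradiction arises.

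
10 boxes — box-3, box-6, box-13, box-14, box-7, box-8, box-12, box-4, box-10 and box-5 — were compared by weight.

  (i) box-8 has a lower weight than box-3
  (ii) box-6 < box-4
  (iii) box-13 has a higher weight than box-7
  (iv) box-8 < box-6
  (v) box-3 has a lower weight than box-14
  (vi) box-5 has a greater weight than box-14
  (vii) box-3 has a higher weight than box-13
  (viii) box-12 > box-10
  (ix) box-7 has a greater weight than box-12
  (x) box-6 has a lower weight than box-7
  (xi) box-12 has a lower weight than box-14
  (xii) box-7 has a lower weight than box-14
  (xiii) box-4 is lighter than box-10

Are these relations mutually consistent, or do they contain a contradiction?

The single ordering box-8 < box-6 < box-4 < box-10 < box-12 < box-7 < box-13 < box-3 < box-14 < box-5 satisfies every listed relation, so no contradiction arises.

consistent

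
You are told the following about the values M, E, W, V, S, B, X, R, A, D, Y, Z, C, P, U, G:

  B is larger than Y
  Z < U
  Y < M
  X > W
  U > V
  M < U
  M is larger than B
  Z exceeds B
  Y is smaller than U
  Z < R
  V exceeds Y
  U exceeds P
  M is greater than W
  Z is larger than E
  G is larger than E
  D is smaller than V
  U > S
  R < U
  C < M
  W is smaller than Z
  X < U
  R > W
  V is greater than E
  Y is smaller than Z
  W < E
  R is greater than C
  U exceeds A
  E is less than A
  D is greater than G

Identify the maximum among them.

W is not greatest since W < Z; E is not greatest since E < G; G is not greatest since G < D; Y is not greatest since Y < B; B is not greatest since B < Z; Z is not greatest since Z < U; S is not greatest since S < U; C is not greatest since C < M; A is not greatest since A < U; P is not greatest since P < U; M is not greatest since M < U; R is not greatest since R < U; X is not greatest since X < U; D is not greatest since D < V; V is not greatest since V < U.
Only U has nothing above it, so U is the maximum.

U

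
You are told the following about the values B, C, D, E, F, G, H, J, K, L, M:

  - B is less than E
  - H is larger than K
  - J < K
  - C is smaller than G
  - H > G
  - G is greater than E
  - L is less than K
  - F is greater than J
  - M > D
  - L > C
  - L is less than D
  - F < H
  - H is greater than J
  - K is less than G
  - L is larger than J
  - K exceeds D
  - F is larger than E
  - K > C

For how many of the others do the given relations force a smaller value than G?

From G the given relations immediately reach C, E, K.
From those, J, L, B, D — 7 in total.
No other element is forced below G by the given relations, so the count is 7.

7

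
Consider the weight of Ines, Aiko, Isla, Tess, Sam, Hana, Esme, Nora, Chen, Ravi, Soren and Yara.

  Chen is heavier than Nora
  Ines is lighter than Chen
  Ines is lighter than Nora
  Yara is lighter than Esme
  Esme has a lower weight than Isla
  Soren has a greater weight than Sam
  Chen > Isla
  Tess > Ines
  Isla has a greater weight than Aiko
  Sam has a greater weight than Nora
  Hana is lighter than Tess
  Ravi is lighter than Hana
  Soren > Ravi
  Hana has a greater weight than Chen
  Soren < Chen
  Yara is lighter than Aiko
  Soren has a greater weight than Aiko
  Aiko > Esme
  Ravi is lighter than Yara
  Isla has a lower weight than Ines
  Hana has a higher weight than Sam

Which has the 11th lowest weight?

Piecing the relations together gives one ordering: Ravi < Yara < Esme < Aiko < Isla < Ines < Nora < Sam < Soren < Chen < Hana < Tess.
The 11th smallest is Hana.

Hana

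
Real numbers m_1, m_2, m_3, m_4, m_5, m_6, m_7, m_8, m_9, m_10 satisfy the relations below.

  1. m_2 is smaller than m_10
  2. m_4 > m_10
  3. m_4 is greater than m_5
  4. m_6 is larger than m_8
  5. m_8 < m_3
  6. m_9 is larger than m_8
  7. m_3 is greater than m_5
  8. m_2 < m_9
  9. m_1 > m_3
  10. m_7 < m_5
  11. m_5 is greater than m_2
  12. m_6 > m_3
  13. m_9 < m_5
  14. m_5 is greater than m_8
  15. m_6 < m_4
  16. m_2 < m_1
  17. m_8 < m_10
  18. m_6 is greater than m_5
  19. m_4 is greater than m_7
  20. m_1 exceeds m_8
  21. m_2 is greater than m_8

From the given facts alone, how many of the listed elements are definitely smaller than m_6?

6

Directly below m_6: m_8, m_5, m_3.
One step further: m_7, m_2, m_9 (6 so far).
No other element is forced below m_6 by the given relations, so the count is 6.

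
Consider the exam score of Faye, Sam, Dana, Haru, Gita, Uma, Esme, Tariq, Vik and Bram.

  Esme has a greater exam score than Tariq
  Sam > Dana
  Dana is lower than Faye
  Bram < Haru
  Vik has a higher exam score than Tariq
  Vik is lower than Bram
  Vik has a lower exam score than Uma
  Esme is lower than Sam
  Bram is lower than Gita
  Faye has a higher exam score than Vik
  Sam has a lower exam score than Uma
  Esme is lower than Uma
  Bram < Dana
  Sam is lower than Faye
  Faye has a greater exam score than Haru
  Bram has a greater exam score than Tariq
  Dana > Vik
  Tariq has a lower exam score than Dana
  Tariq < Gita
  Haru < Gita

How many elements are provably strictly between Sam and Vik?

2

Chaining upward from Vik reaches: Bram, Haru, Dana, Gita, Uma, Faye.
Chaining downward from Sam reaches: Tariq, Esme, Bram, Dana.
Strictly between Vik and Sam are those in both lists: Bram, Dana — 2 elements.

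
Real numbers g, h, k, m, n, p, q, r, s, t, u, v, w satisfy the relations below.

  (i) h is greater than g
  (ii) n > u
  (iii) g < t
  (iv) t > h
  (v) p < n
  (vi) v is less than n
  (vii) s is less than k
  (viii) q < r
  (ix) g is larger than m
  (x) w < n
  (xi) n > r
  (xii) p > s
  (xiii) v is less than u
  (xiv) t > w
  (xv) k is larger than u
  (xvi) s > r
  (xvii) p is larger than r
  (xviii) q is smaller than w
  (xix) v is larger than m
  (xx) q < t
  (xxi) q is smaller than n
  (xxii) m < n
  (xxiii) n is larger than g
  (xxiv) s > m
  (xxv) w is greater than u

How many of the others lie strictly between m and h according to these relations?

1

The relations place m below h. An element lies strictly between them when it is forced above m and also forced below h.
Above m: {v, g, u, s, p, w, t, k, n}. Below h: {g}.
Intersection: {g} — 1.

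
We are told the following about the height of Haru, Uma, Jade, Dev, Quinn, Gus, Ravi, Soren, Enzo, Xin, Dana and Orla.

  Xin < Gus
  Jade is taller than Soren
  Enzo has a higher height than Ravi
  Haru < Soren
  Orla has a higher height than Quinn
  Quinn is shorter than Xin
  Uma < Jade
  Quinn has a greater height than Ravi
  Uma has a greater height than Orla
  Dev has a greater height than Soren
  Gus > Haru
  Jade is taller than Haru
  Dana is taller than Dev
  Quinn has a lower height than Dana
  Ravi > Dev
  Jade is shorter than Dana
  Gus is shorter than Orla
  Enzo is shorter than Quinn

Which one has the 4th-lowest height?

Ravi

Chaining the given pairs: Haru < Soren < Dev < Ravi < Enzo < Quinn < Xin < Gus < Orla < Uma < Jade < Dana.
Counting 4 from the smallest end gives Ravi.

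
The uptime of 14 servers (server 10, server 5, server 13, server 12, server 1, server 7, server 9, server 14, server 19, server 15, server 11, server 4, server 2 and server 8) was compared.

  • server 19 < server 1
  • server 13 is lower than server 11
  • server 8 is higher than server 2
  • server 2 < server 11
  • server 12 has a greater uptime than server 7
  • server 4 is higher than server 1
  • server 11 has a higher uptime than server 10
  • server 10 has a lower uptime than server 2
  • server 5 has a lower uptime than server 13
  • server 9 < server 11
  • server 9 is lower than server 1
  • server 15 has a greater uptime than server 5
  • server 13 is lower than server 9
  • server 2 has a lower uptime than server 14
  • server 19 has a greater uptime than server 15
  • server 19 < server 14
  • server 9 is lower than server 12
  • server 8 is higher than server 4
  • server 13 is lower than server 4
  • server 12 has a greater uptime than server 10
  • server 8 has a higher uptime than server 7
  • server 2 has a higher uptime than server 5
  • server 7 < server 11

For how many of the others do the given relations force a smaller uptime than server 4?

Directly below server 4: server 13, server 1.
One step further: server 5, server 19, server 9 (5 so far).
One step further: server 15 (6 so far).
No other element is forced below server 4 by the given relations, so the count is 6.

6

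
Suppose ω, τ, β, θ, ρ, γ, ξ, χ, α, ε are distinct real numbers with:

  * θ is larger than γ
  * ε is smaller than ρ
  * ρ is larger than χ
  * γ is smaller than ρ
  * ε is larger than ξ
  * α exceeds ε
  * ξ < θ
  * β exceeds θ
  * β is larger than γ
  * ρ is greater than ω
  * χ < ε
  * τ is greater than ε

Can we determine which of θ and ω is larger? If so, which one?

undetermined

Following every chain through θ: above θ we get β; below θ we get γ, ξ.
ω is not reached, and no chain runs the other way from ω to θ.
So the given relations leave the order of θ and ω undetermined.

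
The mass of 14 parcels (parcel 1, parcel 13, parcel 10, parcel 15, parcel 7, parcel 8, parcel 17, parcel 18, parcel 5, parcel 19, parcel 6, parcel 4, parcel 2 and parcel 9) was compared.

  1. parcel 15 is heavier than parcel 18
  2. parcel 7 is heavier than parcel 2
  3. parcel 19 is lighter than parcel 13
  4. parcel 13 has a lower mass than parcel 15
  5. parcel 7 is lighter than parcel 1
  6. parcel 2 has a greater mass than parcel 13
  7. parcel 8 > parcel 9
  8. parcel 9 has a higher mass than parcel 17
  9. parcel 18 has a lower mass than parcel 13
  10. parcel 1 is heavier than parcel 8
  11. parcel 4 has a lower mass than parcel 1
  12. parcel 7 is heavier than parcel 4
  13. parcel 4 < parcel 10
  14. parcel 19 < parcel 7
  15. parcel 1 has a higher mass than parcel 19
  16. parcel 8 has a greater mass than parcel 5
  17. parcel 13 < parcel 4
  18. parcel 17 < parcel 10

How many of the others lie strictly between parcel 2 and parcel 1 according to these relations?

1

The relations place parcel 2 below parcel 1. An element lies strictly between them when it is forced above parcel 2 and also forced below parcel 1.
Above parcel 2: {parcel 7}. Below parcel 1: {parcel 19, parcel 18, parcel 13, parcel 5, parcel 17, parcel 9, parcel 4, parcel 8, parcel 7}.
Intersection: {parcel 7} — 1.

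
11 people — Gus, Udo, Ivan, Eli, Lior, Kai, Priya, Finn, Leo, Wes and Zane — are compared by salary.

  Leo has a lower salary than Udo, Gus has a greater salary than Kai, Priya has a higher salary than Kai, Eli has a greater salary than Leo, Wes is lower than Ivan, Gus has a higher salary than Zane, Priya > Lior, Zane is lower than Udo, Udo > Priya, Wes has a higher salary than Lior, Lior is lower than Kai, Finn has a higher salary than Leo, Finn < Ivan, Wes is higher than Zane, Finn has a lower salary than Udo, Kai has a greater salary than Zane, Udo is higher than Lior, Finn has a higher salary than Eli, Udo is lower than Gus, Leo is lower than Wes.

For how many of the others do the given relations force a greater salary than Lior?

The elements the relations force above Lior are Kai, Priya, Udo, Gus, Wes, Ivan — no chain reaches any other.
That is 6.

6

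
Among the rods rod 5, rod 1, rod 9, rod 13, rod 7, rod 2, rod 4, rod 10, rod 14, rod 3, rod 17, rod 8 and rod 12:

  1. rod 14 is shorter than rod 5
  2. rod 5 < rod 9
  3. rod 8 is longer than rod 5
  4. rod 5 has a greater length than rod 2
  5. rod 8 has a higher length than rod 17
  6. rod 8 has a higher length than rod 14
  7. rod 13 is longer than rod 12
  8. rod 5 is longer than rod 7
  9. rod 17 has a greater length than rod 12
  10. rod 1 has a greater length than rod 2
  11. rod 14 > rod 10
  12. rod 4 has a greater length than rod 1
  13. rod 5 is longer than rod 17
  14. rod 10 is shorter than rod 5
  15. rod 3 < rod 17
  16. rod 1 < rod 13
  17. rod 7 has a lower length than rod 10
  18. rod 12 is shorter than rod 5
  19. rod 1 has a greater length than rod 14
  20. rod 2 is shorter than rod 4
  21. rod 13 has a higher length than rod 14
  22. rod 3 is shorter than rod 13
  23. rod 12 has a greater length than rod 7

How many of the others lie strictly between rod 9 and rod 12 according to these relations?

2

The relations place rod 12 below rod 9. An element lies strictly between them when it is forced above rod 12 and also forced below rod 9.
Above rod 12: {rod 17, rod 13, rod 5, rod 8}. Below rod 9: {rod 2, rod 7, rod 3, rod 10, rod 14, rod 17, rod 5}.
Intersection: {rod 17, rod 5} — 2.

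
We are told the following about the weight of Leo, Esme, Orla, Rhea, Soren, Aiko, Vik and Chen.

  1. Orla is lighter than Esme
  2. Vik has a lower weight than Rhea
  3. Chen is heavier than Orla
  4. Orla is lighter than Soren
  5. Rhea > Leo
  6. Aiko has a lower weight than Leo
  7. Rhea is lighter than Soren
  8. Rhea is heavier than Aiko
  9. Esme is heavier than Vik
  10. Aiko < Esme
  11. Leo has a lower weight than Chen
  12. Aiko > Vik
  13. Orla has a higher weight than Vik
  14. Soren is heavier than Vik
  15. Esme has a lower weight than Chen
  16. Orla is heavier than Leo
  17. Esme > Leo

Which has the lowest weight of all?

Vik

Chaining upward from Vik: directly above it, Aiko, Rhea, Orla, Esme, Soren; then Leo, Chen.
That covers every other element, and nothing is given below Vik, so Vik is the lowest weight.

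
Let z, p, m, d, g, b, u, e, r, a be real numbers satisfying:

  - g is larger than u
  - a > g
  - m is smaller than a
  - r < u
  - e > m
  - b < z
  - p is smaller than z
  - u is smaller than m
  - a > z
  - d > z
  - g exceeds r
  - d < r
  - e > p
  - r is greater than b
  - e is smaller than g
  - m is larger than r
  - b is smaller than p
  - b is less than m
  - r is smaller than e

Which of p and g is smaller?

p < z and z < d give p < d.
Then d < r extends the chain to r.
Then r < u extends the chain to u.
With u < m: p < z < d < r < u < m.
Then m < e extends the chain to e.
Then e < g extends the chain to g.
So p < g; p is the smaller of the two.

p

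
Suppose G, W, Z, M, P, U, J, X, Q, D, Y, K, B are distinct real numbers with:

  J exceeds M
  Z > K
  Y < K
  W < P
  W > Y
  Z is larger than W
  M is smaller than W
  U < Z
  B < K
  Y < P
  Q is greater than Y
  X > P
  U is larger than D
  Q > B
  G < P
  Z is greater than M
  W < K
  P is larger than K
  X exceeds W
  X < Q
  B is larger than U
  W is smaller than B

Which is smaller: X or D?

Link the given pairs in sequence: D < U; U < B; B < K; K < P; P < X.
Chaining these gives D < U < B < K < P < X.
So D < X; D is the smaller of the two.

D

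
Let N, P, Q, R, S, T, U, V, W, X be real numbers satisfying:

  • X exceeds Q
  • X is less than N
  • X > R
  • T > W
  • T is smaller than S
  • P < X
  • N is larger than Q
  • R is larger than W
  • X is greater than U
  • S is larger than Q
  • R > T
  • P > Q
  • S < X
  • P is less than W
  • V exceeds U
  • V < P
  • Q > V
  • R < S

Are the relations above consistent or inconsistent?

consistent

Every relation is compatible with U < V < Q < P < W < T < R < S < X < N; the set is consistent.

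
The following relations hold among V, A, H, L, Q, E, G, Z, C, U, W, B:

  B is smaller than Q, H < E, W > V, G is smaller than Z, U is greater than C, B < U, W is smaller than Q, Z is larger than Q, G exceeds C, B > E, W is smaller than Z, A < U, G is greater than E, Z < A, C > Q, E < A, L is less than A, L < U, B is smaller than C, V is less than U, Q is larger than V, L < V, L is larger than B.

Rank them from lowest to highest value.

Each adjacent pair is fixed by a given relation: H < E; E < B; B < L; L < V; V < W; W < Q; Q < C; C < G; G < Z; Z < A; A < U. Chaining them end to end gives the full order.

H < E < B < L < V < W < Q < C < G < Z < A < U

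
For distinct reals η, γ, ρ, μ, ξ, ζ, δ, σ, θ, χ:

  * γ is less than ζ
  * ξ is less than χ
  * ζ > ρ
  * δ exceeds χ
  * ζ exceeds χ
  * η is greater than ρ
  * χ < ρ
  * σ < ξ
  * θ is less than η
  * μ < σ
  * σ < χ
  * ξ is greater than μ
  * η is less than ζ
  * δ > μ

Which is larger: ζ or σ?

ζ

Chaining the given relations: σ < ξ < χ < ρ < η < ζ.
So σ < ζ; ζ is the larger of the two.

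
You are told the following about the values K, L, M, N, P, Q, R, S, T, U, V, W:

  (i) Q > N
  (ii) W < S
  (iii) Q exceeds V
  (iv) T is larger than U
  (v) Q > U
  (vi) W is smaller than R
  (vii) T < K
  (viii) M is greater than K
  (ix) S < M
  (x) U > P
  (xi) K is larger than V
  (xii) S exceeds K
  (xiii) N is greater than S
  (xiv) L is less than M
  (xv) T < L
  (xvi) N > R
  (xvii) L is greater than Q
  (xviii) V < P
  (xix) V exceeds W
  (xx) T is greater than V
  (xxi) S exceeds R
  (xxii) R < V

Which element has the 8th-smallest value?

S

Piecing the relations together gives one ordering: W < R < V < P < U < T < K < S < N < Q < L < M.
Counting 8 from the smallest end gives S.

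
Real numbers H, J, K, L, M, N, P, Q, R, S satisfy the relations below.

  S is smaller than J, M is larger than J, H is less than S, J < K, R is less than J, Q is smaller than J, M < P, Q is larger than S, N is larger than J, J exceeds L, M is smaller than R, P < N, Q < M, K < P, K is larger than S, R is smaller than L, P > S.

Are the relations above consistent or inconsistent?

Chaining the given relations yields M < R < L < J, so M < J. But one relation states J < M. These cannot both hold.

inconsistent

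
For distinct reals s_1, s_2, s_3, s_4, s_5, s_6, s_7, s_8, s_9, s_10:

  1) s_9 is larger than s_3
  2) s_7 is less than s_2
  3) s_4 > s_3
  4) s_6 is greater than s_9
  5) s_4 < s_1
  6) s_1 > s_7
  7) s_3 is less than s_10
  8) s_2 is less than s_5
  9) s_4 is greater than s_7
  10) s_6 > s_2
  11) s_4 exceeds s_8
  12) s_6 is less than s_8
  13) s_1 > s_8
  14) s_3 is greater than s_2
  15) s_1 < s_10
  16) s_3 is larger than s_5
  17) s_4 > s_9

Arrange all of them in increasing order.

s_7 < s_2 < s_5 < s_3 < s_9 < s_6 < s_8 < s_4 < s_1 < s_10

The consecutive links are each given: s_7 < s_2; s_2 < s_5; s_5 < s_3; s_3 < s_9; s_9 < s_6; s_6 < s_8; s_8 < s_4; s_4 < s_1; s_1 < s_10.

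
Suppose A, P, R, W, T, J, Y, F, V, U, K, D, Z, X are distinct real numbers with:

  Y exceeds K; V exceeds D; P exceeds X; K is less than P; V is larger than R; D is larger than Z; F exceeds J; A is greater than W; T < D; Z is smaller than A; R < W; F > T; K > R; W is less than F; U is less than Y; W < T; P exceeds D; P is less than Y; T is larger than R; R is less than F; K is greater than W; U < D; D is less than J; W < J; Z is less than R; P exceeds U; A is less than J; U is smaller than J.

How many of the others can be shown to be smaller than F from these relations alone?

8

From F the given relations immediately reach R, W, T, J.
From those, Z, U, D, A — 8 in total.
No other element is forced below F by the given relations, so the count is 8.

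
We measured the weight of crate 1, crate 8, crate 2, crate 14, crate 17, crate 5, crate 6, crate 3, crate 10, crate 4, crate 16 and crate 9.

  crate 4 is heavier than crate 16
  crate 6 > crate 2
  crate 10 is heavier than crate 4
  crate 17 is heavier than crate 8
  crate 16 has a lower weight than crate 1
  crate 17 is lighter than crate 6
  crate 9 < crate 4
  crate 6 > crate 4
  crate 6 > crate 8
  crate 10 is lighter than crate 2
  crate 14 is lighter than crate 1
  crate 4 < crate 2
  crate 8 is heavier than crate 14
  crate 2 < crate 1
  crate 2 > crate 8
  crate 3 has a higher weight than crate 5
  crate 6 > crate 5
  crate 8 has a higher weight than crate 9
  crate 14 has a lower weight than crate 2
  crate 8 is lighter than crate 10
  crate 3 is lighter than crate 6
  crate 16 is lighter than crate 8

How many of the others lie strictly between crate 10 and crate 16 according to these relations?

Chaining upward from crate 16 reaches: crate 8, crate 17, crate 4, crate 2, crate 1, crate 6.
Chaining downward from crate 10 reaches: crate 14, crate 9, crate 8, crate 4.
Strictly between crate 16 and crate 10 are those in both lists: crate 8, crate 4 — 2 elements.

2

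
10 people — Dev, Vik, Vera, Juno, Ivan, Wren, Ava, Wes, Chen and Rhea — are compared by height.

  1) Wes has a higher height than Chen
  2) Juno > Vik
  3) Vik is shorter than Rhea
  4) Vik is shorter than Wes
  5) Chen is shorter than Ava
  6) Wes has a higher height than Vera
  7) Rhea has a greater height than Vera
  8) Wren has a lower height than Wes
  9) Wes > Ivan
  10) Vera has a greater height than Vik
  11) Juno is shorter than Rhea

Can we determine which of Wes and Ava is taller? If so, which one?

Following every chain through Ava: below Ava we get Chen.
Wes is not reached, and no chain runs the other way from Wes to Ava.
So the given relations leave the order of Ava and Wes undetermined.

undetermined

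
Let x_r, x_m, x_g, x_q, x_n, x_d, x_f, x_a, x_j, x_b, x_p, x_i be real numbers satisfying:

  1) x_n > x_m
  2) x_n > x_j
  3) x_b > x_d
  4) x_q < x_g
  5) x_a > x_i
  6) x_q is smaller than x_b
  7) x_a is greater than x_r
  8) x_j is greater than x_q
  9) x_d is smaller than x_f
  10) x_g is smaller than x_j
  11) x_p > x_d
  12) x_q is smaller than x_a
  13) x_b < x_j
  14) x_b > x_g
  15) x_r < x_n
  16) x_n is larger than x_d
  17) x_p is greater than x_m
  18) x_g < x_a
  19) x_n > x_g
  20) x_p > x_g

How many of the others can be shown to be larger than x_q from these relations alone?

6

The elements the relations force above x_q are x_g, x_p, x_a, x_b, x_j, x_n — no chain reaches any other.
That is 6.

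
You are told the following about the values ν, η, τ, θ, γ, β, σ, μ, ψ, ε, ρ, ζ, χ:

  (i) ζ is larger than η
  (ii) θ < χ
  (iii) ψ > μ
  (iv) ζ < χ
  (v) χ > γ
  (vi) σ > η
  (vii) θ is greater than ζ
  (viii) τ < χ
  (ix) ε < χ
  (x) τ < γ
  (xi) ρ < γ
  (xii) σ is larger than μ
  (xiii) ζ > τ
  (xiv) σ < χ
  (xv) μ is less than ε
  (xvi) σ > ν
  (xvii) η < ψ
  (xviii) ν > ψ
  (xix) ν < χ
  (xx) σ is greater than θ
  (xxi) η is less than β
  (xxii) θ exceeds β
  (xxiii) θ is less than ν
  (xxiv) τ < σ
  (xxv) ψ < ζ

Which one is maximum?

χ

Chaining downward from χ: directly below it, τ, ζ, θ, ν, σ, γ, ε; then η, μ, ψ, β, ρ.
That covers every other element, and nothing is given above χ, so χ is the maximum.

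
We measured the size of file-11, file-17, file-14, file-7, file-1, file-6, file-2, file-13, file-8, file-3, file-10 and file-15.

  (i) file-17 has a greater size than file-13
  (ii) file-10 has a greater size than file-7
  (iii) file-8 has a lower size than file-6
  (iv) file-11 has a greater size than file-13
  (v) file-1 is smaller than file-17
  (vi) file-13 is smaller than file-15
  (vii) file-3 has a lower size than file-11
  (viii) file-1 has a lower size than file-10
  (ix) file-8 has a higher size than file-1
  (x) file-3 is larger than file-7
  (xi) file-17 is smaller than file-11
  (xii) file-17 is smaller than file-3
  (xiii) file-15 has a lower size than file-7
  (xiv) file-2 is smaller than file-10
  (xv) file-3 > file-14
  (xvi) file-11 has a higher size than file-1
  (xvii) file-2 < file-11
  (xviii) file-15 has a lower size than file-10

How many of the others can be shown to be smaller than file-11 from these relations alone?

From file-11 the given relations immediately reach file-13, file-1, file-2, file-17, file-3.
From those, file-7, file-14 — 7 in total.
From those, file-15 — 8 in total.
No other element is forced below file-11 by the given relations, so the count is 8.

8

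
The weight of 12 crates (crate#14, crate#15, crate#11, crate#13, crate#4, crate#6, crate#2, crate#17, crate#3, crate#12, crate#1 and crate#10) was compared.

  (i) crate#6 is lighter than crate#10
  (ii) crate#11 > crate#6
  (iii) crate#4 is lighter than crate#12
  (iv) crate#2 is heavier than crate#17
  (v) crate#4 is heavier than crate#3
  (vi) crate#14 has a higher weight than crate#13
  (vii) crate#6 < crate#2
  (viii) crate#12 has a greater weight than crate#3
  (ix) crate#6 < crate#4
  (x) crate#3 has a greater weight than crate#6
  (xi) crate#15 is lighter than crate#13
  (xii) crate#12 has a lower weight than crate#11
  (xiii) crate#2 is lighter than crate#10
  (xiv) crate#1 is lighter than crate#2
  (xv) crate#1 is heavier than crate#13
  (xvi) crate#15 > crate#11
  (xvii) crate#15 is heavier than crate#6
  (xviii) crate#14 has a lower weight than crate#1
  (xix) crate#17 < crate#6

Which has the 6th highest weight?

Chaining the given pairs: crate#17 < crate#6 < crate#3 < crate#4 < crate#12 < crate#11 < crate#15 < crate#13 < crate#14 < crate#1 < crate#2 < crate#10.
Counting 6 from the largest end gives crate#15.

crate#15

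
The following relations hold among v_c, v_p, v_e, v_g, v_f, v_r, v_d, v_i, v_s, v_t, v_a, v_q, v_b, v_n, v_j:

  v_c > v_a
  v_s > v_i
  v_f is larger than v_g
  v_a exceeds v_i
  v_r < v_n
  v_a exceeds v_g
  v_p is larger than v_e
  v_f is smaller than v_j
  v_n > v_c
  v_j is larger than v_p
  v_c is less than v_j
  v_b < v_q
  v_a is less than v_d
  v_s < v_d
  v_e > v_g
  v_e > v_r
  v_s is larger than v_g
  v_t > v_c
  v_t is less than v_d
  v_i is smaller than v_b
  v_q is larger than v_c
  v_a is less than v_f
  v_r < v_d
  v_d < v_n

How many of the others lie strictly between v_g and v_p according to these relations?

1

The relations place v_g below v_p. An element lies strictly between them when it is forced above v_g and also forced below v_p.
Above v_g: {v_a, v_c, v_t, v_f, v_s, v_e, v_d, v_j, v_q, v_n}. Below v_p: {v_r, v_e}.
Intersection: {v_e} — 1.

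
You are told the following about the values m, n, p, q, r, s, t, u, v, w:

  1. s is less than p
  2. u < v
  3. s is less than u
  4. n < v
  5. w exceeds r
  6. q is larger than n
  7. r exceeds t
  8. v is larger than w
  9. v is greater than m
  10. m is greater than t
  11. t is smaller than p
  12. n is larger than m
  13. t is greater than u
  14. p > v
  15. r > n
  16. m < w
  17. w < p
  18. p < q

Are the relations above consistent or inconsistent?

consistent

Every relation is compatible with s < u < t < m < n < r < w < v < p < q; the set is consistent.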